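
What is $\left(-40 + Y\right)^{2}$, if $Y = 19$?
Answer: $441$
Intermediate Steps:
$\left(-40 + Y\right)^{2} = \left(-40 + 19\right)^{2} = \left(-21\right)^{2} = 441$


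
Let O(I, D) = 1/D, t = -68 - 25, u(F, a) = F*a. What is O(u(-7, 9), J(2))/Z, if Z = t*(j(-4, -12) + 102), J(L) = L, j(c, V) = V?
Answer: -1/16740 ≈ -5.9737e-5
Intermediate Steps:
t = -93
Z = -8370 (Z = -93*(-12 + 102) = -93*90 = -8370)
O(u(-7, 9), J(2))/Z = 1/(2*(-8370)) = (1/2)*(-1/8370) = -1/16740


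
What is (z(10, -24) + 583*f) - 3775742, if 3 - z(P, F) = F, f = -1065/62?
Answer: -234715225/62 ≈ -3.7857e+6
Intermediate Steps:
f = -1065/62 (f = -1065*1/62 = -1065/62 ≈ -17.177)
z(P, F) = 3 - F
(z(10, -24) + 583*f) - 3775742 = ((3 - 1*(-24)) + 583*(-1065/62)) - 3775742 = ((3 + 24) - 620895/62) - 3775742 = (27 - 620895/62) - 3775742 = -619221/62 - 3775742 = -234715225/62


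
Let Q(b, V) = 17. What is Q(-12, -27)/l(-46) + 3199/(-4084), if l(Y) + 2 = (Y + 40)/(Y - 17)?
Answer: -396487/40840 ≈ -9.7083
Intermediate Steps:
l(Y) = -2 + (40 + Y)/(-17 + Y) (l(Y) = -2 + (Y + 40)/(Y - 17) = -2 + (40 + Y)/(-17 + Y))
Q(-12, -27)/l(-46) + 3199/(-4084) = 17/(((74 - 1*(-46))/(-17 - 46))) + 3199/(-4084) = 17/(((74 + 46)/(-63))) + 3199*(-1/4084) = 17/((-1/63*120)) - 3199/4084 = 17/(-40/21) - 3199/4084 = 17*(-21/40) - 3199/4084 = -357/40 - 3199/4084 = -396487/40840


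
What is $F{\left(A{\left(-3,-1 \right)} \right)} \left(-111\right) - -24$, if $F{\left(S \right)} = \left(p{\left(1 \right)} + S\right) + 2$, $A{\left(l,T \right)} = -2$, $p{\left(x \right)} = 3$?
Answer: $-309$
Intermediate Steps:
$F{\left(S \right)} = 5 + S$ ($F{\left(S \right)} = \left(3 + S\right) + 2 = 5 + S$)
$F{\left(A{\left(-3,-1 \right)} \right)} \left(-111\right) - -24 = \left(5 - 2\right) \left(-111\right) - -24 = 3 \left(-111\right) + 24 = -333 + 24 = -309$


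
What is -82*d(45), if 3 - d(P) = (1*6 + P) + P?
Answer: 7626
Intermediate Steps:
d(P) = -3 - 2*P (d(P) = 3 - ((1*6 + P) + P) = 3 - ((6 + P) + P) = 3 - (6 + 2*P) = 3 + (-6 - 2*P) = -3 - 2*P)
-82*d(45) = -82*(-3 - 2*45) = -82*(-3 - 90) = -82*(-93) = 7626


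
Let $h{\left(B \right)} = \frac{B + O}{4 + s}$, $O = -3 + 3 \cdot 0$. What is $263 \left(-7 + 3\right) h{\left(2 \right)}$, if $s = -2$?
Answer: $526$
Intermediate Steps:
$O = -3$ ($O = -3 + 0 = -3$)
$h{\left(B \right)} = - \frac{3}{2} + \frac{B}{2}$ ($h{\left(B \right)} = \frac{B - 3}{4 - 2} = \frac{-3 + B}{2} = \left(-3 + B\right) \frac{1}{2} = - \frac{3}{2} + \frac{B}{2}$)
$263 \left(-7 + 3\right) h{\left(2 \right)} = 263 \left(-7 + 3\right) \left(- \frac{3}{2} + \frac{1}{2} \cdot 2\right) = 263 \left(- 4 \left(- \frac{3}{2} + 1\right)\right) = 263 \left(\left(-4\right) \left(- \frac{1}{2}\right)\right) = 263 \cdot 2 = 526$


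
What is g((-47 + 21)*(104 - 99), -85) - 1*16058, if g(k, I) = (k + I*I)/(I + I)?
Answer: -547391/34 ≈ -16100.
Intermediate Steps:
g(k, I) = (k + I**2)/(2*I) (g(k, I) = (k + I**2)/((2*I)) = (k + I**2)*(1/(2*I)) = (k + I**2)/(2*I))
g((-47 + 21)*(104 - 99), -85) - 1*16058 = (1/2)*((-47 + 21)*(104 - 99) + (-85)**2)/(-85) - 1*16058 = (1/2)*(-1/85)*(-26*5 + 7225) - 16058 = (1/2)*(-1/85)*(-130 + 7225) - 16058 = (1/2)*(-1/85)*7095 - 16058 = -1419/34 - 16058 = -547391/34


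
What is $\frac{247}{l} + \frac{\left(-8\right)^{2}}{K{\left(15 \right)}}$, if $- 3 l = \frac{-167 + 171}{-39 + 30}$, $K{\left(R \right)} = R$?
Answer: $\frac{100291}{60} \approx 1671.5$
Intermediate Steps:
$l = \frac{4}{27}$ ($l = - \frac{\left(-167 + 171\right) \frac{1}{-39 + 30}}{3} = - \frac{4 \frac{1}{-9}}{3} = - \frac{4 \left(- \frac{1}{9}\right)}{3} = \left(- \frac{1}{3}\right) \left(- \frac{4}{9}\right) = \frac{4}{27} \approx 0.14815$)
$\frac{247}{l} + \frac{\left(-8\right)^{2}}{K{\left(15 \right)}} = \frac{247}{\frac{4}{27}} + \frac{\left(-8\right)^{2}}{15} = 247 \cdot \frac{27}{4} + 64 \cdot \frac{1}{15} = \frac{6669}{4} + \frac{64}{15} = \frac{100291}{60}$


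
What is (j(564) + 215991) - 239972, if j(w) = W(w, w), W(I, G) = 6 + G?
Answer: -23411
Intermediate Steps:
j(w) = 6 + w
(j(564) + 215991) - 239972 = ((6 + 564) + 215991) - 239972 = (570 + 215991) - 239972 = 216561 - 239972 = -23411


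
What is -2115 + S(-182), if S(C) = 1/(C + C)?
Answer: -769861/364 ≈ -2115.0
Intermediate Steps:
S(C) = 1/(2*C)
-2115 + S(-182) = -2115 + (½)/(-182) = -2115 + (½)*(-1/182) = -2115 - 1/364 = -769861/364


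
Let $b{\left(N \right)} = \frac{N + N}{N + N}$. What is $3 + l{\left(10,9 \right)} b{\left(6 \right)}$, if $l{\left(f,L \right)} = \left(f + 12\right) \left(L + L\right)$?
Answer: $399$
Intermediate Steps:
$b{\left(N \right)} = 1$ ($b{\left(N \right)} = \frac{2 N}{2 N} = 2 N \frac{1}{2 N} = 1$)
$l{\left(f,L \right)} = 2 L \left(12 + f\right)$ ($l{\left(f,L \right)} = \left(12 + f\right) 2 L = 2 L \left(12 + f\right)$)
$3 + l{\left(10,9 \right)} b{\left(6 \right)} = 3 + 2 \cdot 9 \left(12 + 10\right) 1 = 3 + 2 \cdot 9 \cdot 22 \cdot 1 = 3 + 396 \cdot 1 = 3 + 396 = 399$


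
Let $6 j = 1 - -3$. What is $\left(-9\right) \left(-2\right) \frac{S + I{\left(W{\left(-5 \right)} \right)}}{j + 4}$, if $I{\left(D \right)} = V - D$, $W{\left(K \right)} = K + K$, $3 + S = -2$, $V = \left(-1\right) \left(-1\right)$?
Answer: $\frac{162}{7} \approx 23.143$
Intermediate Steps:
$V = 1$
$S = -5$ ($S = -3 - 2 = -5$)
$W{\left(K \right)} = 2 K$
$I{\left(D \right)} = 1 - D$
$j = \frac{2}{3}$ ($j = \frac{1 - -3}{6} = \frac{1 + 3}{6} = \frac{1}{6} \cdot 4 = \frac{2}{3} \approx 0.66667$)
$\left(-9\right) \left(-2\right) \frac{S + I{\left(W{\left(-5 \right)} \right)}}{j + 4} = \left(-9\right) \left(-2\right) \frac{-5 - \left(-1 + 2 \left(-5\right)\right)}{\frac{2}{3} + 4} = 18 \frac{-5 + \left(1 - -10\right)}{\frac{14}{3}} = 18 \left(-5 + \left(1 + 10\right)\right) \frac{3}{14} = 18 \left(-5 + 11\right) \frac{3}{14} = 18 \cdot 6 \cdot \frac{3}{14} = 18 \cdot \frac{9}{7} = \frac{162}{7}$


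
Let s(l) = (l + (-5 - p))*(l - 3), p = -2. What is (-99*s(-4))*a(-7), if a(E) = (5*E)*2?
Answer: 339570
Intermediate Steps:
a(E) = 10*E
s(l) = (-3 + l)**2 (s(l) = (l + (-5 - 1*(-2)))*(l - 3) = (l + (-5 + 2))*(-3 + l) = (l - 3)*(-3 + l) = (-3 + l)*(-3 + l) = (-3 + l)**2)
(-99*s(-4))*a(-7) = (-99*(9 + (-4)**2 - 6*(-4)))*(10*(-7)) = -99*(9 + 16 + 24)*(-70) = -99*49*(-70) = -4851*(-70) = 339570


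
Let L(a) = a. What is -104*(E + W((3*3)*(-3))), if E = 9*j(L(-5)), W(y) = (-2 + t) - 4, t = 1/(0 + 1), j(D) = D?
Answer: 5200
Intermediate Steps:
t = 1 (t = 1/1 = 1)
W(y) = -5 (W(y) = (-2 + 1) - 4 = -1 - 4 = -5)
E = -45 (E = 9*(-5) = -45)
-104*(E + W((3*3)*(-3))) = -104*(-45 - 5) = -104*(-50) = 5200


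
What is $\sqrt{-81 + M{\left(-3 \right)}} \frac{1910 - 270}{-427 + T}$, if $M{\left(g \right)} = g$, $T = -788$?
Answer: $- \frac{656 i \sqrt{21}}{243} \approx - 12.371 i$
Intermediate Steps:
$\sqrt{-81 + M{\left(-3 \right)}} \frac{1910 - 270}{-427 + T} = \sqrt{-81 - 3} \frac{1910 - 270}{-427 - 788} = \sqrt{-84} \frac{1640}{-1215} = 2 i \sqrt{21} \cdot 1640 \left(- \frac{1}{1215}\right) = 2 i \sqrt{21} \left(- \frac{328}{243}\right) = - \frac{656 i \sqrt{21}}{243}$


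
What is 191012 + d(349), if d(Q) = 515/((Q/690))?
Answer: 67018538/349 ≈ 1.9203e+5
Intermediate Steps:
d(Q) = 355350/Q (d(Q) = 515/((Q*(1/690))) = 515/((Q/690)) = 515*(690/Q) = 355350/Q)
191012 + d(349) = 191012 + 355350/349 = 67018538/349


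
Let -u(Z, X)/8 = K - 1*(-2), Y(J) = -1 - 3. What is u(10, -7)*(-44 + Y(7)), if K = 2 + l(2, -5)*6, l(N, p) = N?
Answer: 6144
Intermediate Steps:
Y(J) = -4
K = 14 (K = 2 + 2*6 = 2 + 12 = 14)
u(Z, X) = -128 (u(Z, X) = -8*(14 - 1*(-2)) = -8*(14 + 2) = -8*16 = -128)
u(10, -7)*(-44 + Y(7)) = -128*(-44 - 4) = -128*(-48) = 6144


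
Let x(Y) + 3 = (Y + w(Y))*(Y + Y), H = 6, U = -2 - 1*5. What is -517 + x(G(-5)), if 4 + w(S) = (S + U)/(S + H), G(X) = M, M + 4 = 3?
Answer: -2534/5 ≈ -506.80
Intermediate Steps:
M = -1 (M = -4 + 3 = -1)
G(X) = -1
U = -7 (U = -2 - 5 = -7)
w(S) = -4 + (-7 + S)/(6 + S) (w(S) = -4 + (S - 7)/(S + 6) = -4 + (-7 + S)/(6 + S))
x(Y) = -3 + 2*Y*(Y + (-31 - 3*Y)/(6 + Y)) (x(Y) = -3 + (Y + (-31 - 3*Y)/(6 + Y))*(Y + Y) = -3 + (Y + (-31 - 3*Y)/(6 + Y))*(2*Y) = -3 + 2*Y*(Y + (-31 - 3*Y)/(6 + Y)))
-517 + x(G(-5)) = -517 + (-18 - 65*(-1) + 2*(-1)**3 + 6*(-1)**2)/(6 - 1) = -517 + (-18 + 65 + 2*(-1) + 6*1)/5 = -517 + (-18 + 65 - 2 + 6)/5 = -517 + (1/5)*51 = -517 + 51/5 = -2534/5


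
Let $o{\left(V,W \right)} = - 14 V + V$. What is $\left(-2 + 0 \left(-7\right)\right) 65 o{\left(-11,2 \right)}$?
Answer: $-18590$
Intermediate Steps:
$o{\left(V,W \right)} = - 13 V$
$\left(-2 + 0 \left(-7\right)\right) 65 o{\left(-11,2 \right)} = \left(-2 + 0 \left(-7\right)\right) 65 \left(\left(-13\right) \left(-11\right)\right) = \left(-2 + 0\right) 65 \cdot 143 = \left(-2\right) 65 \cdot 143 = \left(-130\right) 143 = -18590$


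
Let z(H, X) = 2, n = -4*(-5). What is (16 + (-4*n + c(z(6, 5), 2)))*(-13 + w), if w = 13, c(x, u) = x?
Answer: 0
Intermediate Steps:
n = 20
(16 + (-4*n + c(z(6, 5), 2)))*(-13 + w) = (16 + (-4*20 + 2))*(-13 + 13) = (16 + (-80 + 2))*0 = (16 - 78)*0 = -62*0 = 0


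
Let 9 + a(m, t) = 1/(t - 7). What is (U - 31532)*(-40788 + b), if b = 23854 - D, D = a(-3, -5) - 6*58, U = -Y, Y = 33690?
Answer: 6487077953/6 ≈ 1.0812e+9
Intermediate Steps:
U = -33690 (U = -1*33690 = -33690)
a(m, t) = -9 + 1/(-7 + t) (a(m, t) = -9 + 1/(t - 7) = -9 + 1/(-7 + t))
D = -4285/12 (D = (64 - 9*(-5))/(-7 - 5) - 6*58 = (64 + 45)/(-12) - 348 = -1/12*109 - 348 = -109/12 - 348 = -4285/12 ≈ -357.08)
b = 290533/12 (b = 23854 - 1*(-4285/12) = 23854 + 4285/12 = 290533/12 ≈ 24211.)
(U - 31532)*(-40788 + b) = (-33690 - 31532)*(-40788 + 290533/12) = -65222*(-198923/12) = 6487077953/6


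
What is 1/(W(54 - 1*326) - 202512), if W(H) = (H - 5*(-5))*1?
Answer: -1/202759 ≈ -4.9320e-6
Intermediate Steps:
W(H) = 25 + H (W(H) = (H + 25)*1 = (25 + H)*1 = 25 + H)
1/(W(54 - 1*326) - 202512) = 1/((25 + (54 - 1*326)) - 202512) = 1/((25 + (54 - 326)) - 202512) = 1/((25 - 272) - 202512) = 1/(-247 - 202512) = 1/(-202759) = -1/202759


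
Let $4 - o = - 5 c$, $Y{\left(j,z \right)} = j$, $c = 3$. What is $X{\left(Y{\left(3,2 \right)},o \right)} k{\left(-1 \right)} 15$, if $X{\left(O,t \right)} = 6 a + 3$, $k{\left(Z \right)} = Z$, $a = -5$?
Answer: $405$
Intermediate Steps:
$o = 19$ ($o = 4 - \left(-5\right) 3 = 4 - -15 = 4 + 15 = 19$)
$X{\left(O,t \right)} = -27$ ($X{\left(O,t \right)} = 6 \left(-5\right) + 3 = -30 + 3 = -27$)
$X{\left(Y{\left(3,2 \right)},o \right)} k{\left(-1 \right)} 15 = \left(-27\right) \left(-1\right) 15 = 27 \cdot 15 = 405$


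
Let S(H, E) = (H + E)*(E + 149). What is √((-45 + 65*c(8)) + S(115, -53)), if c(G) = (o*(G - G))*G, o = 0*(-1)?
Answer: √5907 ≈ 76.857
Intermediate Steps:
o = 0
S(H, E) = (149 + E)*(E + H) (S(H, E) = (E + H)*(149 + E) = (149 + E)*(E + H))
c(G) = 0 (c(G) = (0*(G - G))*G = (0*0)*G = 0*G = 0)
√((-45 + 65*c(8)) + S(115, -53)) = √((-45 + 65*0) + ((-53)² + 149*(-53) + 149*115 - 53*115)) = √((-45 + 0) + (2809 - 7897 + 17135 - 6095)) = √(-45 + 5952) = √5907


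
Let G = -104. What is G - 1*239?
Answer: -343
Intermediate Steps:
G - 1*239 = -104 - 1*239 = -104 - 239 = -343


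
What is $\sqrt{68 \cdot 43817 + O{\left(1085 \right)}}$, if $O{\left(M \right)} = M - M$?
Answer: $2 \sqrt{744889} \approx 1726.1$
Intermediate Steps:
$O{\left(M \right)} = 0$
$\sqrt{68 \cdot 43817 + O{\left(1085 \right)}} = \sqrt{68 \cdot 43817 + 0} = \sqrt{2979556 + 0} = \sqrt{2979556} = 2 \sqrt{744889}$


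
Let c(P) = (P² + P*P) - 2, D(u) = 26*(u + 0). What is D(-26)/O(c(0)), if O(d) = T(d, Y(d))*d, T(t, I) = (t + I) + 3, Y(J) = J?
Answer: -338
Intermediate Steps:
T(t, I) = 3 + I + t (T(t, I) = (I + t) + 3 = 3 + I + t)
D(u) = 26*u
c(P) = -2 + 2*P² (c(P) = (P² + P²) - 2 = 2*P² - 2 = -2 + 2*P²)
O(d) = d*(3 + 2*d) (O(d) = (3 + d + d)*d = (3 + 2*d)*d = d*(3 + 2*d))
D(-26)/O(c(0)) = (26*(-26))/(((-2 + 2*0²)*(3 + 2*(-2 + 2*0²)))) = -676*1/((-2 + 2*0)*(3 + 2*(-2 + 2*0))) = -676*1/((-2 + 0)*(3 + 2*(-2 + 0))) = -676*(-1/(2*(3 + 2*(-2)))) = -676*(-1/(2*(3 - 4))) = -676/((-2*(-1))) = -676/2 = -676*½ = -338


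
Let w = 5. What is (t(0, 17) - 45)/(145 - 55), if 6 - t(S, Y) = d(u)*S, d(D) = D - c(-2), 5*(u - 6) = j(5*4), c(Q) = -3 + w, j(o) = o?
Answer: -13/30 ≈ -0.43333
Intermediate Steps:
c(Q) = 2 (c(Q) = -3 + 5 = 2)
u = 10 (u = 6 + (5*4)/5 = 6 + (⅕)*20 = 6 + 4 = 10)
d(D) = -2 + D (d(D) = D - 1*2 = D - 2 = -2 + D)
t(S, Y) = 6 - 8*S (t(S, Y) = 6 - (-2 + 10)*S = 6 - 8*S)
(t(0, 17) - 45)/(145 - 55) = ((6 - 8*0) - 45)/(145 - 55) = ((6 + 0) - 45)/90 = (6 - 45)*(1/90) = -39*1/90 = -13/30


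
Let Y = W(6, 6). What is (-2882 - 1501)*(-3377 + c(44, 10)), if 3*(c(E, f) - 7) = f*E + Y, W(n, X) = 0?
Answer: 14127870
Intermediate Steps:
Y = 0
c(E, f) = 7 + E*f/3 (c(E, f) = 7 + (f*E + 0)/3 = 7 + (E*f + 0)/3 = 7 + (E*f)/3 = 7 + E*f/3)
(-2882 - 1501)*(-3377 + c(44, 10)) = (-2882 - 1501)*(-3377 + (7 + (1/3)*44*10)) = -4383*(-3377 + (7 + 440/3)) = -4383*(-3377 + 461/3) = -4383*(-9670/3) = 14127870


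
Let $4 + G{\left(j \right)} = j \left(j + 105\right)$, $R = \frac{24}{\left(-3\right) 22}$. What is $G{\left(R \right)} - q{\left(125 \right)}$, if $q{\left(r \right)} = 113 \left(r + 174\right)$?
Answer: $- \frac{4093315}{121} \approx -33829.0$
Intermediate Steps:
$R = - \frac{4}{11}$ ($R = \frac{24}{-66} = 24 \left(- \frac{1}{66}\right) = - \frac{4}{11} \approx -0.36364$)
$G{\left(j \right)} = -4 + j \left(105 + j\right)$ ($G{\left(j \right)} = -4 + j \left(j + 105\right) = -4 + j \left(105 + j\right)$)
$q{\left(r \right)} = 19662 + 113 r$ ($q{\left(r \right)} = 113 \left(174 + r\right) = 19662 + 113 r$)
$G{\left(R \right)} - q{\left(125 \right)} = \left(-4 + \left(- \frac{4}{11}\right)^{2} + 105 \left(- \frac{4}{11}\right)\right) - \left(19662 + 113 \cdot 125\right) = \left(-4 + \frac{16}{121} - \frac{420}{11}\right) - \left(19662 + 14125\right) = - \frac{5088}{121} - 33787 = - \frac{4093315}{121}$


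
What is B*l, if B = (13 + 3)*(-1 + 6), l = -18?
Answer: -1440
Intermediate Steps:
B = 80 (B = 16*5 = 80)
B*l = 80*(-18) = -1440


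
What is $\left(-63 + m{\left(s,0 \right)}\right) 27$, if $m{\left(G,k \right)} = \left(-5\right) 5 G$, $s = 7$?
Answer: $-6426$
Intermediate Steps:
$m{\left(G,k \right)} = - 25 G$
$\left(-63 + m{\left(s,0 \right)}\right) 27 = \left(-63 - 175\right) 27 = \left(-238\right) 27 = -6426$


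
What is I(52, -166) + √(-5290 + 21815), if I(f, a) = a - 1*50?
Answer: -216 + 5*√661 ≈ -87.450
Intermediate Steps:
I(f, a) = -50 + a (I(f, a) = a - 50 = -50 + a)
I(52, -166) + √(-5290 + 21815) = (-50 - 166) + √(-5290 + 21815) = -216 + √16525 = -216 + 5*√661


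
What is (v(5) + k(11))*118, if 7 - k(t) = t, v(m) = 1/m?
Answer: -2242/5 ≈ -448.40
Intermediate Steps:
k(t) = 7 - t
(v(5) + k(11))*118 = (1/5 + (7 - 1*11))*118 = (⅕ + (7 - 11))*118 = (⅕ - 4)*118 = -19/5*118 = -2242/5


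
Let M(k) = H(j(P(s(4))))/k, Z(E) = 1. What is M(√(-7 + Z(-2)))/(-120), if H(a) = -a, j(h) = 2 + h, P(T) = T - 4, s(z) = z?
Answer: -I*√6/360 ≈ -0.0068041*I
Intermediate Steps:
P(T) = -4 + T
M(k) = -2/k (M(k) = (-(2 + (-4 + 4)))/k = (-(2 + 0))/k = (-1*2)/k = -2/k)
M(√(-7 + Z(-2)))/(-120) = -2/√(-7 + 1)/(-120) = -2*(-I*√6/6)*(-1/120) = -(-1)*I*√6/3*(-1/120) = (I*√6/3)*(-1/120) = -I*√6/360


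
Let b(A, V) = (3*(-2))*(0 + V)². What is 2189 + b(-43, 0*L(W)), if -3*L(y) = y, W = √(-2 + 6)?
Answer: 2189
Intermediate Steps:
W = 2 (W = √4 = 2)
L(y) = -y/3
b(A, V) = -6*V²
2189 + b(-43, 0*L(W)) = 2189 - 6*(0*(-⅓*2))² = 2189 - 6*(0*(-⅔))² = 2189 - 6*0² = 2189 - 6*0 = 2189 + 0 = 2189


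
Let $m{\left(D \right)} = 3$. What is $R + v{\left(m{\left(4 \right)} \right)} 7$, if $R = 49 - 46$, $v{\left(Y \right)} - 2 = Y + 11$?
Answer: $115$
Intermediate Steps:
$v{\left(Y \right)} = 13 + Y$ ($v{\left(Y \right)} = 2 + \left(Y + 11\right) = 2 + \left(11 + Y\right) = 13 + Y$)
$R = 3$ ($R = 49 - 46 = 3$)
$R + v{\left(m{\left(4 \right)} \right)} 7 = 3 + \left(13 + 3\right) 7 = 3 + 16 \cdot 7 = 3 + 112 = 115$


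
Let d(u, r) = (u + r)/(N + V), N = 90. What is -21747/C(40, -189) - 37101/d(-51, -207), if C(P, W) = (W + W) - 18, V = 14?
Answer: 7745345/516 ≈ 15010.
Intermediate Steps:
d(u, r) = r/104 + u/104 (d(u, r) = (u + r)/(90 + 14) = (r + u)/104 = (r + u)*(1/104) = r/104 + u/104)
C(P, W) = -18 + 2*W (C(P, W) = 2*W - 18 = -18 + 2*W)
-21747/C(40, -189) - 37101/d(-51, -207) = -21747/(-18 + 2*(-189)) - 37101/((1/104)*(-207) + (1/104)*(-51)) = -21747/(-18 - 378) - 37101/(-207/104 - 51/104) = -21747/(-396) - 37101/(-129/52) = -21747*(-1/396) - 37101*(-52/129) = 659/12 + 643084/43 = 7745345/516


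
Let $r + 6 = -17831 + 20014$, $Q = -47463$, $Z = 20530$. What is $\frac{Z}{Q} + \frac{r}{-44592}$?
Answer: $- \frac{113200079}{235163344} \approx -0.48137$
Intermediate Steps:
$r = 2177$ ($r = -6 + \left(-17831 + 20014\right) = -6 + 2183 = 2177$)
$\frac{Z}{Q} + \frac{r}{-44592} = \frac{20530}{-47463} + \frac{2177}{-44592} = 20530 \left(- \frac{1}{47463}\right) + 2177 \left(- \frac{1}{44592}\right) = - \frac{20530}{47463} - \frac{2177}{44592} = - \frac{113200079}{235163344}$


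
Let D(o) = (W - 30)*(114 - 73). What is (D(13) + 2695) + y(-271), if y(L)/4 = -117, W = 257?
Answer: 11534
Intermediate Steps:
y(L) = -468 (y(L) = 4*(-117) = -468)
D(o) = 9307 (D(o) = (257 - 30)*(114 - 73) = 227*41 = 9307)
(D(13) + 2695) + y(-271) = (9307 + 2695) - 468 = 12002 - 468 = 11534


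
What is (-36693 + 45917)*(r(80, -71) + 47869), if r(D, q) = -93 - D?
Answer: 439947904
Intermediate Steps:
(-36693 + 45917)*(r(80, -71) + 47869) = (-36693 + 45917)*((-93 - 1*80) + 47869) = 9224*((-93 - 80) + 47869) = 9224*(-173 + 47869) = 9224*47696 = 439947904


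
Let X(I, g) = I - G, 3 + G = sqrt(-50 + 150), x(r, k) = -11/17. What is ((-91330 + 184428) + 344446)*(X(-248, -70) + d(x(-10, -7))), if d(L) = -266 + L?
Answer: -3880140192/17 ≈ -2.2824e+8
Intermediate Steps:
x(r, k) = -11/17 (x(r, k) = -11*1/17 = -11/17)
G = 7 (G = -3 + sqrt(-50 + 150) = -3 + sqrt(100) = -3 + 10 = 7)
X(I, g) = -7 + I (X(I, g) = I - 1*7 = I - 7 = -7 + I)
((-91330 + 184428) + 344446)*(X(-248, -70) + d(x(-10, -7))) = ((-91330 + 184428) + 344446)*((-7 - 248) + (-266 - 11/17)) = (93098 + 344446)*(-255 - 4533/17) = 437544*(-8868/17) = -3880140192/17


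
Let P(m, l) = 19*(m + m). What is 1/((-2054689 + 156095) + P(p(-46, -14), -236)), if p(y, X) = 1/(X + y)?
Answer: -30/56957839 ≈ -5.2671e-7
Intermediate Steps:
P(m, l) = 38*m (P(m, l) = 19*(2*m) = 38*m)
1/((-2054689 + 156095) + P(p(-46, -14), -236)) = 1/((-2054689 + 156095) + 38/(-14 - 46)) = 1/(-1898594 + 38/(-60)) = 1/(-1898594 + 38*(-1/60)) = 1/(-1898594 - 19/30) = 1/(-56957839/30) = -30/56957839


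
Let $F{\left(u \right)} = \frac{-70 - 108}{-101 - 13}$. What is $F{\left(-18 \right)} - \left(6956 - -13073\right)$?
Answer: $- \frac{1141564}{57} \approx -20027.0$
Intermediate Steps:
$F{\left(u \right)} = \frac{89}{57}$ ($F{\left(u \right)} = - \frac{178}{-114} = \left(-178\right) \left(- \frac{1}{114}\right) = \frac{89}{57}$)
$F{\left(-18 \right)} - \left(6956 - -13073\right) = \frac{89}{57} - \left(6956 - -13073\right) = \frac{89}{57} - \left(6956 + 13073\right) = \frac{89}{57} - 20029 = - \frac{1141564}{57}$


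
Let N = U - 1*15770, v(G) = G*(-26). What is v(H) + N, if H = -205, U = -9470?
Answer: -19910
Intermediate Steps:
v(G) = -26*G
N = -25240 (N = -9470 - 1*15770 = -9470 - 15770 = -25240)
v(H) + N = -26*(-205) - 25240 = 5330 - 25240 = -19910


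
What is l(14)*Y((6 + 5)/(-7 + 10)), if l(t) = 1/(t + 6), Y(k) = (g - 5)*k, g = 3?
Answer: -11/30 ≈ -0.36667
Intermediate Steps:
Y(k) = -2*k (Y(k) = (3 - 5)*k = -2*k)
l(t) = 1/(6 + t)
l(14)*Y((6 + 5)/(-7 + 10)) = (-2*(6 + 5)/(-7 + 10))/(6 + 14) = (-22/3)/20 = (-2*11/3)/20 = (1/20)*(-22/3) = -11/30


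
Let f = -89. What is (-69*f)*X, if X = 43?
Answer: 264063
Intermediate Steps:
(-69*f)*X = -69*(-89)*43 = 6141*43 = 264063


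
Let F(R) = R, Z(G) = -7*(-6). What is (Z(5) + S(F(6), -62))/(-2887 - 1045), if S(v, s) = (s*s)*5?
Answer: -9631/1966 ≈ -4.8988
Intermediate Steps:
Z(G) = 42
S(v, s) = 5*s² (S(v, s) = s²*5 = 5*s²)
(Z(5) + S(F(6), -62))/(-2887 - 1045) = (42 + 5*(-62)²)/(-2887 - 1045) = (42 + 5*3844)/(-3932) = (42 + 19220)*(-1/3932) = 19262*(-1/3932) = -9631/1966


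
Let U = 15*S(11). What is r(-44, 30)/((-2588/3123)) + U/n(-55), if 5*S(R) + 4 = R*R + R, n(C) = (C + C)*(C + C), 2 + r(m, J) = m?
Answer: 217406949/3914350 ≈ 55.541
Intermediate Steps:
r(m, J) = -2 + m
n(C) = 4*C² (n(C) = (2*C)*(2*C) = 4*C²)
S(R) = -⅘ + R/5 + R²/5 (S(R) = -⅘ + (R*R + R)/5 = -⅘ + (R² + R)/5 = -⅘ + (R + R²)/5 = -⅘ + (R/5 + R²/5) = -⅘ + R/5 + R²/5)
U = 384 (U = 15*(-⅘ + (⅕)*11 + (⅕)*11²) = 15*(-⅘ + 11/5 + (⅕)*121) = 15*(-⅘ + 11/5 + 121/5) = 15*(128/5) = 384)
r(-44, 30)/((-2588/3123)) + U/n(-55) = (-2 - 44)/((-2588/3123)) + 384/((4*(-55)²)) = -46/((-2588*1/3123)) + 384/((4*3025)) = -46/(-2588/3123) + 384/12100 = -46*(-3123/2588) + 384*(1/12100) = 71829/1294 + 96/3025 = 217406949/3914350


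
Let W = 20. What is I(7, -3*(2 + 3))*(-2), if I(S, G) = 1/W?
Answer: -1/10 ≈ -0.10000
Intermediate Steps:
I(S, G) = 1/20
I(7, -3*(2 + 3))*(-2) = (1/20)*(-2) = -1/10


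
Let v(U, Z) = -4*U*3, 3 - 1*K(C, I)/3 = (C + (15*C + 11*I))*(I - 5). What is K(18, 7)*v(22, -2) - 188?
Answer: 575596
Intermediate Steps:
K(C, I) = 9 - 3*(-5 + I)*(11*I + 16*C) (K(C, I) = 9 - 3*(C + (15*C + 11*I))*(I - 5) = 9 - 3*(C + (11*I + 15*C))*(-5 + I) = 9 - 3*(11*I + 16*C)*(-5 + I) = 9 - 3*(-5 + I)*(11*I + 16*C))
v(U, Z) = -12*U
K(18, 7)*v(22, -2) - 188 = (9 - 33*7² + 165*7 + 240*18 - 48*18*7)*(-12*22) - 188 = (9 - 33*49 + 1155 + 4320 - 6048)*(-264) - 188 = (9 - 1617 + 1155 + 4320 - 6048)*(-264) - 188 = -2181*(-264) - 188 = 575784 - 188 = 575596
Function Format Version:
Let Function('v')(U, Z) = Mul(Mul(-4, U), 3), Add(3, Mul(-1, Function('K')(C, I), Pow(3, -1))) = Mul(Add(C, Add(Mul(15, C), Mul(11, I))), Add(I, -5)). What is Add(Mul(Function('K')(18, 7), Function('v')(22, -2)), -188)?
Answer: 575596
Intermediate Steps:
Function('K')(C, I) = Add(9, Mul(-3, Add(-5, I), Add(Mul(11, I), Mul(16, C)))) (Function('K')(C, I) = Add(9, Mul(-3, Mul(Add(C, Add(Mul(15, C), Mul(11, I))), Add(I, -5)))) = Add(9, Mul(-3, Mul(Add(C, Add(Mul(11, I), Mul(15, C))), Add(-5, I)))) = Add(9, Mul(-3, Mul(Add(Mul(11, I), Mul(16, C)), Add(-5, I)))) = Add(9, Mul(-3, Mul(Add(-5, I), Add(Mul(11, I), Mul(16, C))))) = Add(9, Mul(-3, Add(-5, I), Add(Mul(11, I), Mul(16, C)))))
Function('v')(U, Z) = Mul(-12, U)
Add(Mul(Function('K')(18, 7), Function('v')(22, -2)), -188) = Add(Mul(Add(9, Mul(-33, Pow(7, 2)), Mul(165, 7), Mul(240, 18), Mul(-48, 18, 7)), Mul(-12, 22)), -188) = Add(Mul(Add(9, Mul(-33, 49), 1155, 4320, -6048), -264), -188) = Add(Mul(Add(9, -1617, 1155, 4320, -6048), -264), -188) = Add(Mul(-2181, -264), -188) = Add(575784, -188) = 575596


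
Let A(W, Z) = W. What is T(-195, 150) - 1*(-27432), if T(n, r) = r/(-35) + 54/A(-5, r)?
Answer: 959592/35 ≈ 27417.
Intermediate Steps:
T(n, r) = -54/5 - r/35 (T(n, r) = r/(-35) + 54/(-5) = r*(-1/35) + 54*(-⅕) = -r/35 - 54/5 = -54/5 - r/35)
T(-195, 150) - 1*(-27432) = (-54/5 - 1/35*150) - 1*(-27432) = (-54/5 - 30/7) + 27432 = -528/35 + 27432 = 959592/35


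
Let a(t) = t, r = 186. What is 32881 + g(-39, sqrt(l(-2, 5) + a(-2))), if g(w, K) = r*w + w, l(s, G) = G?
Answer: 25588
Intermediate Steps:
g(w, K) = 187*w (g(w, K) = 186*w + w = 187*w)
32881 + g(-39, sqrt(l(-2, 5) + a(-2))) = 32881 + 187*(-39) = 32881 - 7293 = 25588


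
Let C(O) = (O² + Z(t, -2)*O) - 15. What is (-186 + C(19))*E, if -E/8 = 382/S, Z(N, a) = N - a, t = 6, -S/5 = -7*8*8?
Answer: -14898/35 ≈ -425.66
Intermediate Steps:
S = 2240 (S = -5*(-7*8)*8 = -(-280)*8 = -5*(-448) = 2240)
C(O) = -15 + O² + 8*O (C(O) = (O² + (6 - 1*(-2))*O) - 15 = (O² + (6 + 2)*O) - 15 = (O² + 8*O) - 15 = -15 + O² + 8*O)
E = -191/140 (E = -3056/2240 = -8*191/1120 = -191/140 ≈ -1.3643)
(-186 + C(19))*E = (-186 + (-15 + 19² + 8*19))*(-191/140) = (-186 + (-15 + 361 + 152))*(-191/140) = (-186 + 498)*(-191/140) = 312*(-191/140) = -14898/35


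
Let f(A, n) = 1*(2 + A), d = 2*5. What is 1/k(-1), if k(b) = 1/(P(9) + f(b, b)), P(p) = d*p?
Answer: 91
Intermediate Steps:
d = 10
P(p) = 10*p
f(A, n) = 2 + A
k(b) = 1/(92 + b) (k(b) = 1/(10*9 + (2 + b)) = 1/(90 + (2 + b)) = 1/(92 + b))
1/k(-1) = 1/(1/(92 - 1)) = 1/(1/91) = 91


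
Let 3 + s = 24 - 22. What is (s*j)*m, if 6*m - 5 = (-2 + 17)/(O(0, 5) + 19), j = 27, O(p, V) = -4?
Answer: -27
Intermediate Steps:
s = -1 (s = -3 + (24 - 22) = -3 + 2 = -1)
m = 1 (m = ⅚ + ((-2 + 17)/(-4 + 19))/6 = ⅚ + (15/15)/6 = ⅚ + (15*(1/15))/6 = ⅚ + (⅙)*1 = ⅚ + ⅙ = 1)
(s*j)*m = -1*27*1 = -27*1 = -27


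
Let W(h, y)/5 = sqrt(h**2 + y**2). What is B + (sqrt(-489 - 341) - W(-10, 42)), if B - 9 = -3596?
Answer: -3587 - 10*sqrt(466) + I*sqrt(830) ≈ -3802.9 + 28.81*I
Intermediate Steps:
B = -3587 (B = 9 - 3596 = -3587)
W(h, y) = 5*sqrt(h**2 + y**2)
B + (sqrt(-489 - 341) - W(-10, 42)) = -3587 + (sqrt(-489 - 341) - 5*sqrt((-10)**2 + 42**2)) = -3587 + (sqrt(-830) - 5*sqrt(100 + 1764)) = -3587 + (I*sqrt(830) - 5*sqrt(1864)) = -3587 + (I*sqrt(830) - 5*2*sqrt(466)) = -3587 + (I*sqrt(830) - 10*sqrt(466)) = -3587 + (-10*sqrt(466) + I*sqrt(830)) = -3587 - 10*sqrt(466) + I*sqrt(830)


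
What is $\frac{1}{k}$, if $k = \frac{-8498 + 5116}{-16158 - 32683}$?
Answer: $\frac{48841}{3382} \approx 14.441$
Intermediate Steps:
$k = \frac{3382}{48841}$ ($k = - \frac{3382}{-48841} = \left(-3382\right) \left(- \frac{1}{48841}\right) = \frac{3382}{48841} \approx 0.069245$)
$\frac{1}{k} = \frac{1}{\frac{3382}{48841}} = \frac{48841}{3382}$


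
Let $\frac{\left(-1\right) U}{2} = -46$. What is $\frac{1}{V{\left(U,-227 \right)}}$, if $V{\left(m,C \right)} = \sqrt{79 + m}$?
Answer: $\frac{\sqrt{19}}{57} \approx 0.076472$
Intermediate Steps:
$U = 92$ ($U = \left(-2\right) \left(-46\right) = 92$)
$\frac{1}{V{\left(U,-227 \right)}} = \frac{1}{\sqrt{79 + 92}} = \frac{1}{\sqrt{171}} = \frac{1}{3 \sqrt{19}} = \frac{\sqrt{19}}{57}$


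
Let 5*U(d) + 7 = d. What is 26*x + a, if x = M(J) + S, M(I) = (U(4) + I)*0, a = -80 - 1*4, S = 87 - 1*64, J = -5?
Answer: 514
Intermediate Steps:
U(d) = -7/5 + d/5
S = 23 (S = 87 - 64 = 23)
a = -84 (a = -80 - 4 = -84)
M(I) = 0 (M(I) = ((-7/5 + (⅕)*4) + I)*0 = ((-7/5 + ⅘) + I)*0 = (-⅗ + I)*0 = 0)
x = 23 (x = 0 + 23 = 23)
26*x + a = 26*23 - 84 = 598 - 84 = 514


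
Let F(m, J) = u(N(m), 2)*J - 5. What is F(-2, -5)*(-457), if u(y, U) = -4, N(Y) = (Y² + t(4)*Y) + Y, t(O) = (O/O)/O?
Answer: -6855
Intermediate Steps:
t(O) = 1/O
N(Y) = Y² + 5*Y/4 (N(Y) = (Y² + Y/4) + Y = Y² + 5*Y/4)
F(m, J) = -5 - 4*J (F(m, J) = -4*J - 5 = -5 - 4*J)
F(-2, -5)*(-457) = (-5 - 4*(-5))*(-457) = (-5 + 20)*(-457) = 15*(-457) = -6855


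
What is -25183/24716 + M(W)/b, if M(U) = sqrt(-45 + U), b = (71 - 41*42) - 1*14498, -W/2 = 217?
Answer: -25183/24716 - I*sqrt(479)/16149 ≈ -1.0189 - 0.0013553*I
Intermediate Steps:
W = -434 (W = -2*217 = -434)
b = -16149 (b = (71 - 1722) - 14498 = -1651 - 14498 = -16149)
-25183/24716 + M(W)/b = -25183/24716 + sqrt(-45 - 434)/(-16149) = -25183*1/24716 + sqrt(-479)*(-1/16149) = -25183/24716 + (I*sqrt(479))*(-1/16149) = -25183/24716 - I*sqrt(479)/16149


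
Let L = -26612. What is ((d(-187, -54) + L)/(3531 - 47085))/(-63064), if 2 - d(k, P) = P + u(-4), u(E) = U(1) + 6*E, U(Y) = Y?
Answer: -26533/2746689456 ≈ -9.6600e-6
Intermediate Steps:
u(E) = 1 + 6*E
d(k, P) = 25 - P (d(k, P) = 2 - (P + (1 + 6*(-4))) = 2 - (P + (1 - 24)) = 2 - (P - 23) = 2 - (-23 + P) = 2 + (23 - P) = 25 - P)
((d(-187, -54) + L)/(3531 - 47085))/(-63064) = (((25 - 1*(-54)) - 26612)/(3531 - 47085))/(-63064) = (((25 + 54) - 26612)/(-43554))*(-1/63064) = ((79 - 26612)*(-1/43554))*(-1/63064) = -26533*(-1/43554)*(-1/63064) = (26533/43554)*(-1/63064) = -26533/2746689456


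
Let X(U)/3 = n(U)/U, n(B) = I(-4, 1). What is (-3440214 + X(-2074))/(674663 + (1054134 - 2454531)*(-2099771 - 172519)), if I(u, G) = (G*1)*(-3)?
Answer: -7135003827/6599693596846682 ≈ -1.0811e-6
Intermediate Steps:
I(u, G) = -3*G (I(u, G) = G*(-3) = -3*G)
n(B) = -3 (n(B) = -3*1 = -3)
X(U) = -9/U (X(U) = 3*(-3/U) = -9/U)
(-3440214 + X(-2074))/(674663 + (1054134 - 2454531)*(-2099771 - 172519)) = (-3440214 - 9/(-2074))/(674663 + (1054134 - 2454531)*(-2099771 - 172519)) = (-3440214 - 9*(-1/2074))/(674663 - 1400397*(-2272290)) = (-3440214 + 9/2074)/(674663 + 3182108099130) = -7135003827/2074/3182108773793 = -7135003827/2074*1/3182108773793 = -7135003827/6599693596846682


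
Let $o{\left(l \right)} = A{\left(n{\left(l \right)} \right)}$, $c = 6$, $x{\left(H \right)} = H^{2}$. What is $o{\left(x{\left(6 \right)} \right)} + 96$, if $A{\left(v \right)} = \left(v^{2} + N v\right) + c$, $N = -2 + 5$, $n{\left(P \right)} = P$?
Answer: $1506$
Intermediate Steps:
$N = 3$
$A{\left(v \right)} = 6 + v^{2} + 3 v$ ($A{\left(v \right)} = \left(v^{2} + 3 v\right) + 6 = 6 + v^{2} + 3 v$)
$o{\left(l \right)} = 6 + l^{2} + 3 l$
$o{\left(x{\left(6 \right)} \right)} + 96 = \left(6 + \left(6^{2}\right)^{2} + 3 \cdot 6^{2}\right) + 96 = \left(6 + 36^{2} + 3 \cdot 36\right) + 96 = \left(6 + 1296 + 108\right) + 96 = 1410 + 96 = 1506$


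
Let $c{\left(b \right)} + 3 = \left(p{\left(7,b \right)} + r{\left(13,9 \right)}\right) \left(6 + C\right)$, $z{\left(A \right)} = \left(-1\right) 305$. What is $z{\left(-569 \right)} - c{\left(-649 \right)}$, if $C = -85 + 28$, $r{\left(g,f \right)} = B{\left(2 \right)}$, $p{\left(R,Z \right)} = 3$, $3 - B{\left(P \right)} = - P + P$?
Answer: $4$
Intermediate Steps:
$B{\left(P \right)} = 3$ ($B{\left(P \right)} = 3 - \left(- P + P\right) = 3 - 0 = 3 + 0 = 3$)
$r{\left(g,f \right)} = 3$
$z{\left(A \right)} = -305$
$C = -57$
$c{\left(b \right)} = -309$ ($c{\left(b \right)} = -3 + \left(3 + 3\right) \left(6 - 57\right) = -3 + 6 \left(-51\right) = -3 - 306 = -309$)
$z{\left(-569 \right)} - c{\left(-649 \right)} = -305 - -309 = -305 + 309 = 4$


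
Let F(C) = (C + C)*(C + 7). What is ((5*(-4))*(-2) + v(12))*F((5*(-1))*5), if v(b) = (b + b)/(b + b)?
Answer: 36900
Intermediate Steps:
F(C) = 2*C*(7 + C) (F(C) = (2*C)*(7 + C) = 2*C*(7 + C))
v(b) = 1 (v(b) = (2*b)/((2*b)) = (2*b)*(1/(2*b)) = 1)
((5*(-4))*(-2) + v(12))*F((5*(-1))*5) = ((5*(-4))*(-2) + 1)*(2*((5*(-1))*5)*(7 + (5*(-1))*5)) = (-20*(-2) + 1)*(2*(-5*5)*(7 - 5*5)) = (40 + 1)*(2*(-25)*(7 - 25)) = 41*(2*(-25)*(-18)) = 41*900 = 36900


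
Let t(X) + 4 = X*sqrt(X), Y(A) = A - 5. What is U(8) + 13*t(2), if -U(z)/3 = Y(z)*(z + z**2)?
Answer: -700 + 26*sqrt(2) ≈ -663.23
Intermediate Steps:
Y(A) = -5 + A
U(z) = -3*(-5 + z)*(z + z**2)
t(X) = -4 + X**(3/2) (t(X) = -4 + X*sqrt(X) = -4 + X**(3/2))
U(8) + 13*t(2) = -3*8*(1 + 8)*(-5 + 8) + 13*(-4 + 2**(3/2)) = -3*8*9*3 + 13*(-4 + 2*sqrt(2)) = -648 + (-52 + 26*sqrt(2)) = -700 + 26*sqrt(2)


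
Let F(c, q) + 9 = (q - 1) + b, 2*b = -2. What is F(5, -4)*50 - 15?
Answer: -765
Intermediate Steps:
b = -1 (b = (½)*(-2) = -1)
F(c, q) = -11 + q (F(c, q) = -9 + ((q - 1) - 1) = -9 + ((-1 + q) - 1) = -9 + (-2 + q) = -11 + q)
F(5, -4)*50 - 15 = (-11 - 4)*50 - 15 = -15*50 - 15 = -750 - 15 = -765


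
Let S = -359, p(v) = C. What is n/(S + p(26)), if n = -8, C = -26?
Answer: 8/385 ≈ 0.020779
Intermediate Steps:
p(v) = -26
n/(S + p(26)) = -8/(-359 - 26) = -8/(-385) = -8*(-1/385) = 8/385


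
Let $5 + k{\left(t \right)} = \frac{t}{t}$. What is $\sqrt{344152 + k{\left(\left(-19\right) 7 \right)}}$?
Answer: $2 \sqrt{86037} \approx 586.64$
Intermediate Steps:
$k{\left(t \right)} = -4$ ($k{\left(t \right)} = -5 + \frac{t}{t} = -5 + 1 = -4$)
$\sqrt{344152 + k{\left(\left(-19\right) 7 \right)}} = \sqrt{344152 - 4} = \sqrt{344148} = 2 \sqrt{86037}$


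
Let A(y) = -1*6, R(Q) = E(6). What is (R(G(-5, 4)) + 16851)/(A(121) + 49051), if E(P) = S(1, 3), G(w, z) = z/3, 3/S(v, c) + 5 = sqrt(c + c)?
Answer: 320154/931855 - 3*sqrt(6)/931855 ≈ 0.34356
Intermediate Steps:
S(v, c) = 3/(-5 + sqrt(2)*sqrt(c)) (S(v, c) = 3/(-5 + sqrt(c + c)) = 3/(-5 + sqrt(2*c)) = 3/(-5 + sqrt(2)*sqrt(c)))
G(w, z) = z/3 (G(w, z) = z*(1/3) = z/3)
E(P) = 3/(-5 + sqrt(6)) (E(P) = 3/(-5 + sqrt(2)*sqrt(3)) = 3/(-5 + sqrt(6)))
R(Q) = -15/19 - 3*sqrt(6)/19
A(y) = -6
(R(G(-5, 4)) + 16851)/(A(121) + 49051) = ((-15/19 - 3*sqrt(6)/19) + 16851)/(-6 + 49051) = (320154/19 - 3*sqrt(6)/19)/49045 = (320154/19 - 3*sqrt(6)/19)*(1/49045) = 320154/931855 - 3*sqrt(6)/931855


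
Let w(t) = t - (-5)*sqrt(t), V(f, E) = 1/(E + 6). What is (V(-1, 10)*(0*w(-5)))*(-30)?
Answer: 0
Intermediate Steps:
V(f, E) = 1/(6 + E)
w(t) = t + 5*sqrt(t)
(V(-1, 10)*(0*w(-5)))*(-30) = ((0*(-5 + 5*sqrt(-5)))/(6 + 10))*(-30) = ((0*(-5 + 5*(I*sqrt(5))))/16)*(-30) = ((0*(-5 + 5*I*sqrt(5)))/16)*(-30) = ((1/16)*0)*(-30) = 0*(-30) = 0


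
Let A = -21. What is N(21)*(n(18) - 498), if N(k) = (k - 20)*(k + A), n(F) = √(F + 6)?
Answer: 0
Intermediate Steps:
n(F) = √(6 + F)
N(k) = (-21 + k)*(-20 + k) (N(k) = (k - 20)*(k - 21) = (-20 + k)*(-21 + k) = (-21 + k)*(-20 + k))
N(21)*(n(18) - 498) = (420 + 21² - 41*21)*(√(6 + 18) - 498) = (420 + 441 - 861)*(√24 - 498) = 0*(2*√6 - 498) = 0*(-498 + 2*√6) = 0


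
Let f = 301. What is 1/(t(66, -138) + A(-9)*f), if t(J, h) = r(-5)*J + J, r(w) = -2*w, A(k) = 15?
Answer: 1/5241 ≈ 0.00019080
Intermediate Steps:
t(J, h) = 11*J (t(J, h) = (-2*(-5))*J + J = 10*J + J = 11*J)
1/(t(66, -138) + A(-9)*f) = 1/(11*66 + 15*301) = 1/(726 + 4515) = 1/5241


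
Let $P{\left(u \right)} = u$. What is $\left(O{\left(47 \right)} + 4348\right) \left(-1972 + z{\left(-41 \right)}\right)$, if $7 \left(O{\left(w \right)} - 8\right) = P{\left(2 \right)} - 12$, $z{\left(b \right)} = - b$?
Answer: $- \frac{58860742}{7} \approx -8.4087 \cdot 10^{6}$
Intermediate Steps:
$O{\left(w \right)} = \frac{46}{7}$ ($O{\left(w \right)} = 8 + \frac{2 - 12}{7} = 8 + \frac{1}{7} \left(-10\right) = 8 - \frac{10}{7} = \frac{46}{7}$)
$\left(O{\left(47 \right)} + 4348\right) \left(-1972 + z{\left(-41 \right)}\right) = \left(\frac{46}{7} + 4348\right) \left(-1972 - -41\right) = \frac{30482 \left(-1972 + 41\right)}{7} = \frac{30482}{7} \left(-1931\right) = - \frac{58860742}{7}$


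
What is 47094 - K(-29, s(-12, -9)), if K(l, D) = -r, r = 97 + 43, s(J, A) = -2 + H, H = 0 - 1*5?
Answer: 47234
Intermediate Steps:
H = -5 (H = 0 - 5 = -5)
s(J, A) = -7 (s(J, A) = -2 - 5 = -7)
r = 140
K(l, D) = -140 (K(l, D) = -1*140 = -140)
47094 - K(-29, s(-12, -9)) = 47094 - 1*(-140) = 47094 + 140 = 47234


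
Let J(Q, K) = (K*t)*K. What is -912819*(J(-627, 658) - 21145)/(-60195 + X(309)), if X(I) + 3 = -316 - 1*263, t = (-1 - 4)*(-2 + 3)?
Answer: -73903347605/2251 ≈ -3.2831e+7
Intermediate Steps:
t = -5 (t = -5*1 = -5)
J(Q, K) = -5*K² (J(Q, K) = (K*(-5))*K = (-5*K)*K = -5*K²)
X(I) = -582 (X(I) = -3 + (-316 - 1*263) = -3 + (-316 - 263) = -3 - 579 = -582)
-912819*(J(-627, 658) - 21145)/(-60195 + X(309)) = -912819*(-5*658² - 21145)/(-60195 - 582) = -912819/((-60777/(-5*432964 - 21145))) = -912819/((-60777/(-2164820 - 21145))) = -912819/((-60777/(-2185965))) = -912819/((-60777*(-1/2185965))) = -912819/6753/242885 = -912819*242885/6753 = -73903347605/2251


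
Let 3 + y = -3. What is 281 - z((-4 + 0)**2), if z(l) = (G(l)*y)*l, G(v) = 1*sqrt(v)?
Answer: 665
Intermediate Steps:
y = -6 (y = -3 - 3 = -6)
G(v) = sqrt(v)
z(l) = -6*l**(3/2) (z(l) = (sqrt(l)*(-6))*l = (-6*sqrt(l))*l = -6*l**(3/2))
281 - z((-4 + 0)**2) = 281 - (-6)*((-4 + 0)**2)**(3/2) = 281 - (-6)*((-4)**2)**(3/2) = 281 - (-6)*16**(3/2) = 281 - (-6)*64 = 281 - 1*(-384) = 281 + 384 = 665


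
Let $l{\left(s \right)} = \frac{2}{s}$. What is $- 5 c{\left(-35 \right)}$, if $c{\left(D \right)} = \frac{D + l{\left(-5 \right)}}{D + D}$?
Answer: $- \frac{177}{70} \approx -2.5286$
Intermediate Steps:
$c{\left(D \right)} = \frac{- \frac{2}{5} + D}{2 D}$ ($c{\left(D \right)} = \frac{D + \frac{2}{-5}}{D + D} = \frac{D + 2 \left(- \frac{1}{5}\right)}{2 D} = \left(D - \frac{2}{5}\right) \frac{1}{2 D} = \left(- \frac{2}{5} + D\right) \frac{1}{2 D} = \frac{- \frac{2}{5} + D}{2 D}$)
$- 5 c{\left(-35 \right)} = - 5 \frac{-2 + 5 \left(-35\right)}{10 \left(-35\right)} = - 5 \cdot \frac{1}{10} \left(- \frac{1}{35}\right) \left(-2 - 175\right) = - 5 \cdot \frac{1}{10} \left(- \frac{1}{35}\right) \left(-177\right) = \left(-5\right) \frac{177}{350} = - \frac{177}{70}$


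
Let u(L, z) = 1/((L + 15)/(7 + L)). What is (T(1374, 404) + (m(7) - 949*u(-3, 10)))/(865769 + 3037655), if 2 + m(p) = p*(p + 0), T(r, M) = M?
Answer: 101/2927568 ≈ 3.4500e-5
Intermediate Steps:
u(L, z) = (7 + L)/(15 + L) (u(L, z) = 1/((15 + L)/(7 + L)) = (7 + L)/(15 + L))
m(p) = -2 + p**2 (m(p) = -2 + p*(p + 0) = -2 + p*p = -2 + p**2)
(T(1374, 404) + (m(7) - 949*u(-3, 10)))/(865769 + 3037655) = (404 + ((-2 + 7**2) - 949*(7 - 3)/(15 - 3)))/(865769 + 3037655) = (404 + ((-2 + 49) - 949*4/12))/3903424 = (404 + (47 - 949*4/12))*(1/3903424) = (404 + (47 - 949*1/3))*(1/3903424) = (404 + (47 - 949/3))*(1/3903424) = (404 - 808/3)*(1/3903424) = (404/3)*(1/3903424) = 101/2927568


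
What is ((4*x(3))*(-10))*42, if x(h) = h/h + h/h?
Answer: -3360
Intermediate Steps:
x(h) = 2 (x(h) = 1 + 1 = 2)
((4*x(3))*(-10))*42 = ((4*2)*(-10))*42 = (8*(-10))*42 = -80*42 = -3360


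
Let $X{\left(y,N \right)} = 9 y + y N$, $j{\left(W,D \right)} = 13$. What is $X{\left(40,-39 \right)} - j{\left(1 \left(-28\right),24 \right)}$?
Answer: $-1213$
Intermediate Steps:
$X{\left(y,N \right)} = 9 y + N y$
$X{\left(40,-39 \right)} - j{\left(1 \left(-28\right),24 \right)} = 40 \left(9 - 39\right) - 13 = 40 \left(-30\right) - 13 = -1200 - 13 = -1213$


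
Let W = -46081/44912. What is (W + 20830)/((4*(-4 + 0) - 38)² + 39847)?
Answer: 133638697/274367408 ≈ 0.48708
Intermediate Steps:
W = -6583/6416 (W = -46081*1/44912 = -6583/6416 ≈ -1.0260)
(W + 20830)/((4*(-4 + 0) - 38)² + 39847) = (-6583/6416 + 20830)/((4*(-4 + 0) - 38)² + 39847) = 133638697/(6416*((4*(-4) - 38)² + 39847)) = 133638697/(6416*((-16 - 38)² + 39847)) = 133638697/(6416*((-54)² + 39847)) = 133638697/(6416*(2916 + 39847)) = (133638697/6416)/42763 = (133638697/6416)*(1/42763) = 133638697/274367408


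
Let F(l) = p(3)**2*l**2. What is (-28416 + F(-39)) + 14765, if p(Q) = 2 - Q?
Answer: -12130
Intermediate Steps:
F(l) = l**2 (F(l) = (2 - 1*3)**2*l**2 = (2 - 3)**2*l**2 = (-1)**2*l**2 = 1*l**2 = l**2)
(-28416 + F(-39)) + 14765 = (-28416 + (-39)**2) + 14765 = (-28416 + 1521) + 14765 = -26895 + 14765 = -12130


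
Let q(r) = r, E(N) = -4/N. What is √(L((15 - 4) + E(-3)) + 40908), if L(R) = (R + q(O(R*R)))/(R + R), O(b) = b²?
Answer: 8*√52962/9 ≈ 204.56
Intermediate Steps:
L(R) = (R + R⁴)/(2*R) (L(R) = (R + (R*R)²)/(R + R) = (R + (R²)²)/((2*R)) = (R + R⁴)*(1/(2*R)) = (R + R⁴)/(2*R))
√(L((15 - 4) + E(-3)) + 40908) = √((½ + ((15 - 4) - 4/(-3))³/2) + 40908) = √((½ + (11 - 4*(-⅓))³/2) + 40908) = √((½ + (11 + 4/3)³/2) + 40908) = √((½ + (37/3)³/2) + 40908) = √((½ + (½)*(50653/27)) + 40908) = √((½ + 50653/54) + 40908) = √(25340/27 + 40908) = √(1129856/27) = 8*√52962/9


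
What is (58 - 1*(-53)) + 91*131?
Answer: 12032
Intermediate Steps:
(58 - 1*(-53)) + 91*131 = (58 + 53) + 11921 = 111 + 11921 = 12032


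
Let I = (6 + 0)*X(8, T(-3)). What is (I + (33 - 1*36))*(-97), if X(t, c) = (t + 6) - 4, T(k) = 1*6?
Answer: -5529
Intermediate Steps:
T(k) = 6
X(t, c) = 2 + t (X(t, c) = (6 + t) - 4 = 2 + t)
I = 60 (I = (6 + 0)*(2 + 8) = 6*10 = 60)
(I + (33 - 1*36))*(-97) = (60 + (33 - 1*36))*(-97) = (60 + (33 - 36))*(-97) = (60 - 3)*(-97) = 57*(-97) = -5529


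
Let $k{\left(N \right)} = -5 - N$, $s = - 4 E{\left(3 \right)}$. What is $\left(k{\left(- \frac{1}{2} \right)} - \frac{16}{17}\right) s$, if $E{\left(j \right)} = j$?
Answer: $\frac{1110}{17} \approx 65.294$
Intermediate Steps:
$s = -12$ ($s = \left(-4\right) 3 = -12$)
$\left(k{\left(- \frac{1}{2} \right)} - \frac{16}{17}\right) s = \left(\left(-5 - - \frac{1}{2}\right) - \frac{16}{17}\right) \left(-12\right) = \left(\left(-5 + \frac{1}{2}\right) - \frac{16}{17}\right) \left(-12\right) = \left(- \frac{9}{2} - \frac{16}{17}\right) \left(-12\right) = \left(- \frac{185}{34}\right) \left(-12\right) = \frac{1110}{17}$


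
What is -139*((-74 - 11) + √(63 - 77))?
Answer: 11815 - 139*I*√14 ≈ 11815.0 - 520.09*I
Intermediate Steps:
-139*((-74 - 11) + √(63 - 77)) = -139*(-85 + √(-14)) = -139*(-85 + I*√14) = 11815 - 139*I*√14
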